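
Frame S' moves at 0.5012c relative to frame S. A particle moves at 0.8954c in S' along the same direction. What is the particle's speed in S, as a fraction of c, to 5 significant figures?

Relativistic velocity addition: u = (u' + v)/(1 + u'v/c²)
= (0.8954 + 0.5012)/(1 + 0.8954×0.5012) = 1.3966/1.448774 = 0.96399

u ≈ 0.96399c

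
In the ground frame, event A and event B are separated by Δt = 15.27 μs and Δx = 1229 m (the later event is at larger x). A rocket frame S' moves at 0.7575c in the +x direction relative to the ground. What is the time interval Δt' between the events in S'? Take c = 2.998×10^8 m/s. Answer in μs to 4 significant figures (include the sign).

γ = 1/√(1 − 0.7575²) = 1.53178
Δt' = γ(Δt − vΔx/c²) = 1.53178 × (15.27 μs − 0.7575×1229 m / (2.998×10^8 m/s))
= 1.53178 × (12.1647 μs) = 18.63 μs

Δt' ≈ 18.63 μs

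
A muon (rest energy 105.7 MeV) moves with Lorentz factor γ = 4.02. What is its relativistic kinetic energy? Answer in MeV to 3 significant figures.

K ≈ 319 MeV

γ = 4.02 (given)
K = (γ − 1)m₀c² = (4.02 − 1) × 105.7 MeV = 3.0200 × 105.7 MeV = 319 MeV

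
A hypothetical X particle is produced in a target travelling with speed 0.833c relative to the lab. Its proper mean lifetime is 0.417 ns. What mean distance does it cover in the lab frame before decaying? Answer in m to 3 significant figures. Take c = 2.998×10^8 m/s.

γ = 1/√(1 − 0.833²) = 1.8074
Dilated lifetime: Δt = γτ₀ = 1.8074 × 0.417 ns = 0.75370 ns
d = vΔt = 0.833c × 0.75370 ns = 2.4973×10^8 m/s × 7.5370×10^-10 s = 0.188 m

d ≈ 0.188 m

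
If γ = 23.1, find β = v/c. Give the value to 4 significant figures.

β = √(1 − 1/γ²) = √(1 − 1/23.1²) = √(0.998126) = 0.9991

β ≈ 0.9991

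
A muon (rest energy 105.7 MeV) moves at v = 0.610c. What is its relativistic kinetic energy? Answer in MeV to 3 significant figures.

K ≈ 27.7 MeV

γ = 1/√(1 − 0.610²) = 1.2620
K = (γ − 1)m₀c² = (1.2620 − 1) × 105.7 MeV = 0.26199 × 105.7 MeV = 27.7 MeV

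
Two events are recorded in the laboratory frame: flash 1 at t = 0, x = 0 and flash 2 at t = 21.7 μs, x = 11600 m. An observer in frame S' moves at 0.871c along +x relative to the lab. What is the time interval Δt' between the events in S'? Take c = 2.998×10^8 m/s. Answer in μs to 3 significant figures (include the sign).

Δt' ≈ -24.4 μs

γ = 1/√(1 − 0.871²) = 2.0355
Δt' = γ(Δt − vΔx/c²) = 2.0355 × (21.7 μs − 0.871×11600 m / (2.998×10^8 m/s))
= 2.0355 × (-12.001 μs) = -24.4 μs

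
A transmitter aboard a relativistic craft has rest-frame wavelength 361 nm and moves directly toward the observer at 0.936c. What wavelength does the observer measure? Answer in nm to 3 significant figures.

λ_obs ≈ 65.6 nm

Relativistic Doppler: λ_obs = λ_src √((1−β)/(1+β))
= 361 × √(0.064000/1.9360) = 361 × 0.18182 = 65.6 nm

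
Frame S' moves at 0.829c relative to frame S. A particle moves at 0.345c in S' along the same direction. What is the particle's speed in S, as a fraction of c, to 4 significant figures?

Relativistic velocity addition: u = (u' + v)/(1 + u'v/c²)
= (0.345 + 0.829)/(1 + 0.345×0.829) = 1.174/1.28600 = 0.9129

u ≈ 0.9129c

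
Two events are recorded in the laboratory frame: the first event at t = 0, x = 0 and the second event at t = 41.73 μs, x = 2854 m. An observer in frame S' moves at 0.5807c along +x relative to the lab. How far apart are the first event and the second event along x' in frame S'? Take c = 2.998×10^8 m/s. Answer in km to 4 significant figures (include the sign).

γ = 1/√(1 − 0.5807²) = 1.22832
Δx' = γ(Δx − vΔt) = 1.22832 × (2854 m − 0.5807×(2.998×10^8 m/s)×41.73×10^-6 s)
= 1.22832 × (-4410.94 m) = -5.418 km

Δx' ≈ -5.418 km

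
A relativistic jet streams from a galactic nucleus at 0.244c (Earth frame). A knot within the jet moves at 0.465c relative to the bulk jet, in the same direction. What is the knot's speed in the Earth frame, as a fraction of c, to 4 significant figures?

u ≈ 0.6368c

Relativistic velocity addition: u = (u' + v)/(1 + u'v/c²)
= (0.465 + 0.244)/(1 + 0.465×0.244) = 0.7090/1.11346 = 0.6368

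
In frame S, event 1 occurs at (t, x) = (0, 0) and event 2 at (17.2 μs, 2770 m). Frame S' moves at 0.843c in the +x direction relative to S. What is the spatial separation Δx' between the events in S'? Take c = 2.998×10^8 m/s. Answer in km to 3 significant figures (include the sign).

Δx' ≈ -2.93 km

γ = 1/√(1 − 0.843²) = 1.8590
Δx' = γ(Δx − vΔt) = 1.8590 × (2770 m − 0.843×(2.998×10^8 m/s)×17.2×10^-6 s)
= 1.8590 × (-1577.0 m) = -2.93 km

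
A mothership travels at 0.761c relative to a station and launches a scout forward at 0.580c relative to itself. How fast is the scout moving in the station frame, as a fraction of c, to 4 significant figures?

u ≈ 0.9304c

Compose boost 2: (0.580 + 0.761)/(1 + 0.580×0.761) = 1.341/1.44138 = 0.9304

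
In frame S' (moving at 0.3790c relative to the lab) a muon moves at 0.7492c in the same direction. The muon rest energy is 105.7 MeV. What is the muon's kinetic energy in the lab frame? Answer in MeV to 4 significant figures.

u_lab = (0.7492 + 0.3790)/(1 + 0.7492×0.3790) = 0.8786968
γ = 1/√(1 − 0.8786968²) = 2.09477
K = (γ − 1)m₀c² = (2.09477 − 1) × 105.7 = 1.09477 × 105.7 = 115.7 MeV

K ≈ 115.7 MeV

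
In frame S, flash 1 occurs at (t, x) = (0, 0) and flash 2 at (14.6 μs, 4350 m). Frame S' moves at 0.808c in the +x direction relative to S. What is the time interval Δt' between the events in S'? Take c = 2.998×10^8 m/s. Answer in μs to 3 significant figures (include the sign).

Δt' ≈ 4.88 μs

γ = 1/√(1 − 0.808²) = 1.6973
Δt' = γ(Δt − vΔx/c²) = 1.6973 × (14.6 μs − 0.808×4350 m / (2.998×10^8 m/s))
= 1.6973 × (2.8762 μs) = 4.88 μs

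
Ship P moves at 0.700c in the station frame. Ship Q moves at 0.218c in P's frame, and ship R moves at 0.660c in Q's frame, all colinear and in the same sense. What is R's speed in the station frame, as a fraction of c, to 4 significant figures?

u ≈ 0.9546c

Compose boost 2: (0.218 + 0.700)/(1 + 0.218×0.700) = 0.9180/1.15260 = 0.796460
Compose boost 3: (0.660 + 0.796460)/(1 + 0.660×0.796460) = 1.45646/1.52566 = 0.9546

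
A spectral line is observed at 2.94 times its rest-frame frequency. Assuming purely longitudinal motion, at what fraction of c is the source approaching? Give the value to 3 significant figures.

β ≈ 0.793

f_obs/f_src = √((1+β)/(1−β)) = 2.94  ⇒  (1+β)/(1−β) = 8.6436
β = |1 − D²|/(1 + D²) = |1 − 8.6436|/(1 + 8.6436) = 0.793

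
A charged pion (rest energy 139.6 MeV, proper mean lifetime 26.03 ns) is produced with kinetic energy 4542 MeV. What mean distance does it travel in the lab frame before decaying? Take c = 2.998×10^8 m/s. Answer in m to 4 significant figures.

γ = 1 + K/(m₀c²) = 1 + 4542/139.6 = 33.5358
β = √(1 − 1/γ²) = 0.999555
Dilated lifetime: γτ₀ = 33.5358 × 26.03 ns = 872.937 ns
d = βc·γτ₀ = 0.999555 × (2.998×10^8 m/s) × 8.72937×10^-7 s = 261.6 m

d ≈ 261.6 m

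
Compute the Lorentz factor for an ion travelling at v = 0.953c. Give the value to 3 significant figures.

γ ≈ 3.30

γ = 1/√(1 − β²) = 1/√(1 − 0.953²) = 1/√(0.091791) = 3.30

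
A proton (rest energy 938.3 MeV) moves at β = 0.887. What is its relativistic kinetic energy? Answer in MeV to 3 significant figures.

K ≈ 1090 MeV

γ = 1/√(1 − 0.887²) = 2.1656
K = (γ − 1)m₀c² = (2.1656 − 1) × 938.3 MeV = 1.1656 × 938.3 MeV = 1090 MeV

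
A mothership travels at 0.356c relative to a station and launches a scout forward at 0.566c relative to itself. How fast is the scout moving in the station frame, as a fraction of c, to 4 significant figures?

Compose boost 2: (0.566 + 0.356)/(1 + 0.566×0.356) = 0.9220/1.20150 = 0.7674

u ≈ 0.7674c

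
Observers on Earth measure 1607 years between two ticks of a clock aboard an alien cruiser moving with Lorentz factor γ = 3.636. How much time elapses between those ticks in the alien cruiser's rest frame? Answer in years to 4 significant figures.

τ₀ ≈ 442.0 years

γ = 3.636 (given)
Proper time: τ₀ = Δt/γ = 1607/3.636 = 442.0 years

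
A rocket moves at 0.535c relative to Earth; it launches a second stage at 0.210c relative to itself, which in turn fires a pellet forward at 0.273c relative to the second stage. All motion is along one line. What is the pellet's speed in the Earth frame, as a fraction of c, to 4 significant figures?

Compose boost 2: (0.210 + 0.535)/(1 + 0.210×0.535) = 0.7450/1.11235 = 0.669753
Compose boost 3: (0.273 + 0.669753)/(1 + 0.273×0.669753) = 0.942753/1.18284 = 0.7970

u ≈ 0.7970c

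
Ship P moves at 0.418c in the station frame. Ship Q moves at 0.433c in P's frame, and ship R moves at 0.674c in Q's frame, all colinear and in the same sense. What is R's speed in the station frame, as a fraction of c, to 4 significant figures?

Compose boost 2: (0.433 + 0.418)/(1 + 0.433×0.418) = 0.8510/1.18099 = 0.720579
Compose boost 3: (0.674 + 0.720579)/(1 + 0.674×0.720579) = 1.39458/1.48567 = 0.9387

u ≈ 0.9387c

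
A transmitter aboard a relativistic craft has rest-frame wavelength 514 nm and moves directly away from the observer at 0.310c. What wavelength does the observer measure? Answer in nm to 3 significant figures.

λ_obs ≈ 708 nm

Relativistic Doppler: λ_obs = λ_src √((1+β)/(1−β))
= 514 × √(1.3100/0.69000) = 514 × 1.3779 = 708 nm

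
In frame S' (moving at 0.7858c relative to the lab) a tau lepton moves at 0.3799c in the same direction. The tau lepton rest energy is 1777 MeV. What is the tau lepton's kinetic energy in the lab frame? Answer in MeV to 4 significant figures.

K ≈ 2256 MeV

u_lab = (0.3799 + 0.7858)/(1 + 0.3799×0.7858) = 0.8977106
γ = 1/√(1 − 0.8977106²) = 2.26971
K = (γ − 1)m₀c² = (2.26971 − 1) × 1777 = 1.26971 × 1777 = 2256 MeV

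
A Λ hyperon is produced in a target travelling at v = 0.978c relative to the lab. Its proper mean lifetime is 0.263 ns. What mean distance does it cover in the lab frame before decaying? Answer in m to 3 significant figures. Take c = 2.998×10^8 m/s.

d ≈ 0.370 m

γ = 1/√(1 − 0.978²) = 4.7938
Dilated lifetime: Δt = γτ₀ = 4.7938 × 0.263 ns = 1.2608 ns
d = vΔt = 0.978c × 1.2608 ns = 2.9320×10^8 m/s × 1.2608×10^-9 s = 0.370 m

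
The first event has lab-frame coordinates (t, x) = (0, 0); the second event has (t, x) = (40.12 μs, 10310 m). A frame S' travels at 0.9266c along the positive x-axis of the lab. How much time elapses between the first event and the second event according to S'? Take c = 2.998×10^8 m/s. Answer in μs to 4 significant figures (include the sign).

Δt' ≈ 21.95 μs

γ = 1/√(1 − 0.9266²) = 2.65923
Δt' = γ(Δt − vΔx/c²) = 2.65923 × (40.12 μs − 0.9266×10310 m / (2.998×10^8 m/s))
= 2.65923 × (8.25460 μs) = 21.95 μs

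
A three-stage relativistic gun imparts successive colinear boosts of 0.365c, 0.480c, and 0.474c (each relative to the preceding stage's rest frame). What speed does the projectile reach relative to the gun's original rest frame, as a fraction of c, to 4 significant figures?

Compose boost 2: (0.480 + 0.365)/(1 + 0.480×0.365) = 0.8450/1.17520 = 0.719027
Compose boost 3: (0.474 + 0.719027)/(1 + 0.474×0.719027) = 1.19303/1.34082 = 0.8898

u ≈ 0.8898c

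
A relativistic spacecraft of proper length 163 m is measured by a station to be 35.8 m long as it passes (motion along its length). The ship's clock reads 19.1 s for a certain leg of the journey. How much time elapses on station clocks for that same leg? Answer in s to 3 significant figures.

Length contraction ⇒ γ = L₀/L = 163/35.8 = 4.5531
Time dilation: Δt = γτ₀ = 4.5531 × 19.1 s = 87.0 s

Δt ≈ 87.0 s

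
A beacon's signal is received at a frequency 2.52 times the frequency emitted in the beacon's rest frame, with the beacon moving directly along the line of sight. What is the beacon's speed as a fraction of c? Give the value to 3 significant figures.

β ≈ 0.728

f_obs/f_src = √((1+β)/(1−β)) = 2.52  ⇒  (1+β)/(1−β) = 6.3504
β = |1 − D²|/(1 + D²) = |1 − 6.3504|/(1 + 6.3504) = 0.728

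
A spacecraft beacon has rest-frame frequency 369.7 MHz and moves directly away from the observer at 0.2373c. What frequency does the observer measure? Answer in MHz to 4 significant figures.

Relativistic Doppler: f_obs = f_src √((1−β)/(1+β))
= 369.7 × √(0.762700/1.23730) = 369.7 × 0.785126 = 290.3 MHz

f_obs ≈ 290.3 MHz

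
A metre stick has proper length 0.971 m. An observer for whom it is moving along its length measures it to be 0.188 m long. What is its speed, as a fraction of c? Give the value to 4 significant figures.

γ = L₀/L = 0.971/0.188 = 5.16489
β = √(1 − 1/γ²) = 0.9811

β ≈ 0.9811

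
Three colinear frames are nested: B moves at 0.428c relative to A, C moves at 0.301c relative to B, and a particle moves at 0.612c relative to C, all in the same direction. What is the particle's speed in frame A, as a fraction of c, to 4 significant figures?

u ≈ 0.9015c

Compose boost 2: (0.301 + 0.428)/(1 + 0.301×0.428) = 0.7290/1.12883 = 0.645803
Compose boost 3: (0.612 + 0.645803)/(1 + 0.612×0.645803) = 1.25780/1.39523 = 0.9015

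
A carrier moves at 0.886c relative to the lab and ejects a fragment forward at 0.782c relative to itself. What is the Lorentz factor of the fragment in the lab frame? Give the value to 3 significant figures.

u_lab = (0.782 + 0.886)/(1 + 0.782×0.886) = 1.668/1.69285 = 0.985319
γ = 1/√(1 − 0.985319²) = 5.86

γ ≈ 5.86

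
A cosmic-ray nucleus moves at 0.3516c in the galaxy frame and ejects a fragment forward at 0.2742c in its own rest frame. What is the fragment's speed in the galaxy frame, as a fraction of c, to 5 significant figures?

u ≈ 0.57077c

Compose boost 2: (0.2742 + 0.3516)/(1 + 0.2742×0.3516) = 0.62580/1.096409 = 0.57077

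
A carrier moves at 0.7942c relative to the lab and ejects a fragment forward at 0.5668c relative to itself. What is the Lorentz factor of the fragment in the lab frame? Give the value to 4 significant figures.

γ ≈ 2.897

u_lab = (0.5668 + 0.7942)/(1 + 0.5668×0.7942) = 1.3610/1.450153 = 0.9385219
γ = 1/√(1 − 0.9385219²) = 2.897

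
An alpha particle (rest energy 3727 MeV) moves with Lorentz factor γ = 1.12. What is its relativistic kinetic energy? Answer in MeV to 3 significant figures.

K ≈ 447 MeV

γ = 1.12 (given)
K = (γ − 1)m₀c² = (1.12 − 1) × 3727 MeV = 0.12000 × 3727 MeV = 447 MeV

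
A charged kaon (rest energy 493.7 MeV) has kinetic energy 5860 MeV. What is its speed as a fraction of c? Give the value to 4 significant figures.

β ≈ 0.9970

γ = 1 + K/(m₀c²) = 1 + 5860/493.7 = 12.8696
β = √(1 − 1/γ²) = 0.9970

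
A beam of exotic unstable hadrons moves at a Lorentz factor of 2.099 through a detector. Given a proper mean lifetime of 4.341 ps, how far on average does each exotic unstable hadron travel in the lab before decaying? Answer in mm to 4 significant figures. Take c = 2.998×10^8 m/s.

d ≈ 2.402 mm

β = √(1 − 1/γ²) = √(1 − 1/2.099²) = 0.879219
Dilated lifetime: Δt = γτ₀ = 2.099 × 4.341 ps = 9.11176 ps
d = vΔt = 0.879219c × 9.11176 ps = 2.63590×10^8 m/s × 9.11176×10^-12 s = 2.402 mm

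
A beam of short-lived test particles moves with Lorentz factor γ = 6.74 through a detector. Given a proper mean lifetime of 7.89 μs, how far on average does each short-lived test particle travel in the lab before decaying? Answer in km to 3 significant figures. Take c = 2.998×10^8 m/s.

β = √(1 − 1/γ²) = √(1 − 1/6.74²) = 0.98893
Dilated lifetime: Δt = γτ₀ = 6.74 × 7.89 μs = 53.179 μs
d = vΔt = 0.98893c × 53.179 μs = 2.9648×10^8 m/s × 5.3179×10^-5 s = 15.8 km

d ≈ 15.8 km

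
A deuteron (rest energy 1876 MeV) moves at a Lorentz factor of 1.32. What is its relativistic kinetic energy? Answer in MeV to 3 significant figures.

γ = 1.32 (given)
K = (γ − 1)m₀c² = (1.32 − 1) × 1876 MeV = 0.32000 × 1876 MeV = 600 MeV

K ≈ 600 MeV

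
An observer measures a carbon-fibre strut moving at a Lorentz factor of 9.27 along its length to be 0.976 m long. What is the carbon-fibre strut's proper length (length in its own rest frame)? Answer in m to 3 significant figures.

γ = 9.27 (given)
L₀ = γL = 9.27 × 0.976 = 9.05 m

L₀ ≈ 9.05 m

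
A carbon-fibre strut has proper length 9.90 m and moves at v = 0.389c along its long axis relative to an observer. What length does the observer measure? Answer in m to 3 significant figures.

L ≈ 9.12 m

γ = 1/√(1 − 0.389²) = 1.0855
Length contraction: L = L₀/γ = 9.90/1.0855 = 9.12 m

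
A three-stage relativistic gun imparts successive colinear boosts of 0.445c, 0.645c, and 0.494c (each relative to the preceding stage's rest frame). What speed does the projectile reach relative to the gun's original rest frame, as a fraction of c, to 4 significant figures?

u ≈ 0.9454c

Compose boost 2: (0.645 + 0.445)/(1 + 0.645×0.445) = 1.090/1.28703 = 0.846914
Compose boost 3: (0.494 + 0.846914)/(1 + 0.494×0.846914) = 1.34091/1.41838 = 0.9454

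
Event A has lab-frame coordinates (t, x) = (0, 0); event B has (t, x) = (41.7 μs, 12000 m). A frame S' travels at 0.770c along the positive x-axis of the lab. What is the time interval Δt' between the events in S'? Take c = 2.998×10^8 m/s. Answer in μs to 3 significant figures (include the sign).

Δt' ≈ 17.1 μs

γ = 1/√(1 − 0.770²) = 1.5673
Δt' = γ(Δt − vΔx/c²) = 1.5673 × (41.7 μs − 0.770×12000 m / (2.998×10^8 m/s))
= 1.5673 × (10.879 μs) = 17.1 μs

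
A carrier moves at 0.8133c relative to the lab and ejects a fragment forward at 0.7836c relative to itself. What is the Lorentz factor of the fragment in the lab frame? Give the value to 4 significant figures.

u_lab = (0.7836 + 0.8133)/(1 + 0.7836×0.8133) = 1.5969/1.637302 = 0.9753241
γ = 1/√(1 − 0.9753241²) = 4.529

γ ≈ 4.529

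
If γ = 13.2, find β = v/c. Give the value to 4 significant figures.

β ≈ 0.9971

β = √(1 − 1/γ²) = √(1 − 1/13.2²) = √(0.994261) = 0.9971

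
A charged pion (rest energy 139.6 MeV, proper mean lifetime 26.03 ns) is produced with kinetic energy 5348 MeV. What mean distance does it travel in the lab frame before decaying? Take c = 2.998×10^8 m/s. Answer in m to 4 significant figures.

γ = 1 + K/(m₀c²) = 1 + 5348/139.6 = 39.3095
β = √(1 − 1/γ²) = 0.999676
Dilated lifetime: γτ₀ = 39.3095 × 26.03 ns = 1023.23 ns
d = βc·γτ₀ = 0.999676 × (2.998×10^8 m/s) × 1.02323×10^-6 s = 306.7 m

d ≈ 306.7 m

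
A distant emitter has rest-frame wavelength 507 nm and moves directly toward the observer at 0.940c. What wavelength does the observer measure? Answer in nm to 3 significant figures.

λ_obs ≈ 89.2 nm

Relativistic Doppler: λ_obs = λ_src √((1−β)/(1+β))
= 507 × √(0.060000/1.9400) = 507 × 0.17586 = 89.2 nm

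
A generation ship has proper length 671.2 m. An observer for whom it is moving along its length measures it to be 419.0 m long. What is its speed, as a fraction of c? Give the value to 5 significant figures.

γ = L₀/L = 671.2/419.0 = 1.601909
β = √(1 − 1/γ²) = 0.78122

β ≈ 0.78122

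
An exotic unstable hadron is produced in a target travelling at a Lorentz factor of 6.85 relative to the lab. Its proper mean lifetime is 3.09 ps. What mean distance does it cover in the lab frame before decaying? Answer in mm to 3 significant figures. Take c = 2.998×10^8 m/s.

d ≈ 6.28 mm

β = √(1 − 1/γ²) = √(1 − 1/6.85²) = 0.98929
Dilated lifetime: Δt = γτ₀ = 6.85 × 3.09 ps = 21.166 ps
d = vΔt = 0.98929c × 21.166 ps = 2.9659×10^8 m/s × 2.1166×10^-11 s = 6.28 mm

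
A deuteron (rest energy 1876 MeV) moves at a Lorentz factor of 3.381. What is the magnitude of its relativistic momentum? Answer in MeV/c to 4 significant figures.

β = √(1 − 1/γ²) = √(1 − 1/3.381²) = 0.955259
p = γβm₀c = 3.381 × 0.955259 × 1876 MeV/c = 6059 MeV/c

p ≈ 6059 MeV/c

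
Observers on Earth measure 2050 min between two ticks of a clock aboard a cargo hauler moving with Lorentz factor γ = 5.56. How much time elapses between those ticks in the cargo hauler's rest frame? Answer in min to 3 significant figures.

τ₀ ≈ 369 min

γ = 5.56 (given)
Proper time: τ₀ = Δt/γ = 2050/5.56 = 369 min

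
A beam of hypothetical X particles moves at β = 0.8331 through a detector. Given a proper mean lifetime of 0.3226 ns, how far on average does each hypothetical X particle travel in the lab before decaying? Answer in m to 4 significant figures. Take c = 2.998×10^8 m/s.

γ = 1/√(1 − 0.8331²) = 1.80792
Dilated lifetime: Δt = γτ₀ = 1.80792 × 0.3226 ns = 0.583234 ns
d = vΔt = 0.8331c × 0.583234 ns = 2.49763×10^8 m/s × 5.83234×10^-10 s = 0.1457 m

d ≈ 0.1457 m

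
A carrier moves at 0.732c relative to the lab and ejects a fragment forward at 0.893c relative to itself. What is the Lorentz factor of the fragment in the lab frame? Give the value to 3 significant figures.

γ ≈ 5.39

u_lab = (0.893 + 0.732)/(1 + 0.893×0.732) = 1.625/1.65368 = 0.982659
γ = 1/√(1 − 0.982659²) = 5.39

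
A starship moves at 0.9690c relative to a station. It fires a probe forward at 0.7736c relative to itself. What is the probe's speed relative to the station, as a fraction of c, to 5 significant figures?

Relativistic velocity addition: u = (u' + v)/(1 + u'v/c²)
= (0.7736 + 0.9690)/(1 + 0.7736×0.9690) = 1.7426/1.749618 = 0.99599

u ≈ 0.99599c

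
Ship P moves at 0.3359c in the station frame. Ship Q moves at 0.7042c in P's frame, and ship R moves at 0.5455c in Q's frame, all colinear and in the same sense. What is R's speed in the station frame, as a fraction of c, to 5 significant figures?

Compose boost 2: (0.7042 + 0.3359)/(1 + 0.7042×0.3359) = 1.0401/1.236541 = 0.8411368
Compose boost 3: (0.5455 + 0.8411368)/(1 + 0.5455×0.8411368) = 1.386637/1.458840 = 0.95051

u ≈ 0.95051c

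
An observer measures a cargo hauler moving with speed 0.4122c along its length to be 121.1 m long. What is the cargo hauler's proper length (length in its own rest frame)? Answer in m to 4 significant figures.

γ = 1/√(1 − 0.4122²) = 1.09758
L₀ = γL = 1.09758 × 121.1 = 132.9 m

L₀ ≈ 132.9 m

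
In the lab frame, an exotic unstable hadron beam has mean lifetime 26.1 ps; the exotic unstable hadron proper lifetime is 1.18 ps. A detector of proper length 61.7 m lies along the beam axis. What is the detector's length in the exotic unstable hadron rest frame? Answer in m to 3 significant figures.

Time dilation ⇒ γ = Δt/τ₀ = 26.1/1.18 = 22.119
Length contraction: L = L₀/γ = 61.7/22.119 = 2.79 m

L ≈ 2.79 m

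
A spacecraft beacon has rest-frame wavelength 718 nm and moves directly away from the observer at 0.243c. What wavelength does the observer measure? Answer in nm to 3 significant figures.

Relativistic Doppler: λ_obs = λ_src √((1+β)/(1−β))
= 718 × √(1.2430/0.75700) = 718 × 1.2814 = 920 nm

λ_obs ≈ 920 nm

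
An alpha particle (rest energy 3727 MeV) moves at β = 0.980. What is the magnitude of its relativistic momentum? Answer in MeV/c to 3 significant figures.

γ = 1/√(1 − 0.980²) = 5.0252
p = γβm₀c = 5.0252 × 0.980 × 3727 MeV/c = 18400 MeV/c

p ≈ 18400 MeV/c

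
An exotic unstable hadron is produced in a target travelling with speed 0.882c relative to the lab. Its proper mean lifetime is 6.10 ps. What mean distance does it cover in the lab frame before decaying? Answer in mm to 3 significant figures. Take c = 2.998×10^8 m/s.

d ≈ 3.42 mm

γ = 1/√(1 − 0.882²) = 2.1220
Dilated lifetime: Δt = γτ₀ = 2.1220 × 6.10 ps = 12.944 ps
d = vΔt = 0.882c × 12.944 ps = 2.6442×10^8 m/s × 1.2944×10^-11 s = 3.42 mm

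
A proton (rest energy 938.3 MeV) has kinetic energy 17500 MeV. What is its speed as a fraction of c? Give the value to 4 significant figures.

γ = 1 + K/(m₀c²) = 1 + 17500/938.3 = 19.6508
β = √(1 − 1/γ²) = 0.9987

β ≈ 0.9987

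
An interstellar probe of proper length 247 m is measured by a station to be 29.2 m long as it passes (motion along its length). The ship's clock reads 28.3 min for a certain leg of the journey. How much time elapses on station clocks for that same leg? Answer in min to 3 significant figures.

Δt ≈ 239 min

Length contraction ⇒ γ = L₀/L = 247/29.2 = 8.4589
Time dilation: Δt = γτ₀ = 8.4589 × 28.3 min = 239 min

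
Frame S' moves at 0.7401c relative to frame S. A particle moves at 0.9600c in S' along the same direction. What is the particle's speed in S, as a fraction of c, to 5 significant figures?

u ≈ 0.99392c

Relativistic velocity addition: u = (u' + v)/(1 + u'v/c²)
= (0.9600 + 0.7401)/(1 + 0.9600×0.7401) = 1.7001/1.710496 = 0.99392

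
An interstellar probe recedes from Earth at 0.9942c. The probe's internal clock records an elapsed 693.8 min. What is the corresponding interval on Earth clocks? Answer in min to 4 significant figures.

γ = 1/√(1 − 0.9942²) = 9.29826
Time dilation: Δt = γτ₀ = 9.29826 × 693.8 min = 6451 min

Δt ≈ 6451 min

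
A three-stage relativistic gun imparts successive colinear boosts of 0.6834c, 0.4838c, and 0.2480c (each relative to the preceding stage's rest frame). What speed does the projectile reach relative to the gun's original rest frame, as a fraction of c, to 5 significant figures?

u ≈ 0.92414c

Compose boost 2: (0.4838 + 0.6834)/(1 + 0.4838×0.6834) = 1.1672/1.330629 = 0.8771792
Compose boost 3: (0.2480 + 0.8771792)/(1 + 0.2480×0.8771792) = 1.125179/1.217540 = 0.92414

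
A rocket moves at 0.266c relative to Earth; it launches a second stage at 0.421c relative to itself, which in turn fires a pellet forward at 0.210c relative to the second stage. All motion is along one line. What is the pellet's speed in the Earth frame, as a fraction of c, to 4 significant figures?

Compose boost 2: (0.421 + 0.266)/(1 + 0.421×0.266) = 0.6870/1.11199 = 0.617814
Compose boost 3: (0.210 + 0.617814)/(1 + 0.210×0.617814) = 0.827814/1.12974 = 0.7327

u ≈ 0.7327c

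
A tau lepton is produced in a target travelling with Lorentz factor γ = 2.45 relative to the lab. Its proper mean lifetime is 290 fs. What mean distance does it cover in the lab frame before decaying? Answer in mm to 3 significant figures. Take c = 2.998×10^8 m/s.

β = √(1 − 1/γ²) = √(1 − 1/2.45²) = 0.91291
Dilated lifetime: Δt = γτ₀ = 2.45 × 290 fs = 710.50 fs
d = vΔt = 0.91291c × 710.50 fs = 2.7369×10^8 m/s × 7.1050×10^-13 s = 0.194 mm

d ≈ 0.194 mm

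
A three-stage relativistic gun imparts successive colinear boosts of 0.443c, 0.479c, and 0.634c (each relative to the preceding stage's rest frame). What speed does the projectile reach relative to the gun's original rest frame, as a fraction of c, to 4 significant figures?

Compose boost 2: (0.479 + 0.443)/(1 + 0.479×0.443) = 0.9220/1.21220 = 0.760602
Compose boost 3: (0.634 + 0.760602)/(1 + 0.634×0.760602) = 1.39460/1.48222 = 0.9409

u ≈ 0.9409c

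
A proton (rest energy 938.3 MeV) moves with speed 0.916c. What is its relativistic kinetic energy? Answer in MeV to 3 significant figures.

γ = 1/√(1 − 0.916²) = 2.4927
K = (γ − 1)m₀c² = (2.4927 − 1) × 938.3 MeV = 1.4927 × 938.3 MeV = 1400 MeV

K ≈ 1400 MeV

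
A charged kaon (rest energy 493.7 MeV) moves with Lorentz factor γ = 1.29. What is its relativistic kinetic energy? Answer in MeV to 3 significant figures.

γ = 1.29 (given)
K = (γ − 1)m₀c² = (1.29 − 1) × 493.7 MeV = 0.29000 × 493.7 MeV = 143 MeV

K ≈ 143 MeV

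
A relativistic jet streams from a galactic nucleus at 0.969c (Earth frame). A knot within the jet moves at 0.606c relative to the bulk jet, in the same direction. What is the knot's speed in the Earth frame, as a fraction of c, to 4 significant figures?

u ≈ 0.9923c

Relativistic velocity addition: u = (u' + v)/(1 + u'v/c²)
= (0.606 + 0.969)/(1 + 0.606×0.969) = 1.575/1.58721 = 0.9923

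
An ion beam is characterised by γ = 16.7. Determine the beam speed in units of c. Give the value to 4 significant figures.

β ≈ 0.9982

β = √(1 − 1/γ²) = √(1 − 1/16.7²) = √(0.996414) = 0.9982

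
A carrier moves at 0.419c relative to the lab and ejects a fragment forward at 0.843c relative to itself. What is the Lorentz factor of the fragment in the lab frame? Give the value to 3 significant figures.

u_lab = (0.843 + 0.419)/(1 + 0.843×0.419) = 1.262/1.35322 = 0.932592
γ = 1/√(1 − 0.932592²) = 2.77

γ ≈ 2.77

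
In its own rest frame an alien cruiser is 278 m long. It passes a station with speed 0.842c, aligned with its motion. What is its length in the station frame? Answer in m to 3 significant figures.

γ = 1/√(1 − 0.842²) = 1.8536
Length contraction: L = L₀/γ = 278/1.8536 = 150 m

L ≈ 150 m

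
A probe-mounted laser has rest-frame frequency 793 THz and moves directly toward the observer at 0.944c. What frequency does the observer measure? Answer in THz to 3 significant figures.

Relativistic Doppler: f_obs = f_src √((1+β)/(1−β))
= 793 × √(1.9440/0.056000) = 793 × 5.8919 = 4670 THz

f_obs ≈ 4670 THz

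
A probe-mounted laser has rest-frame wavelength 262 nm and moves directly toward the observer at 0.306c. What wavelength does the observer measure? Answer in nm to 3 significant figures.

λ_obs ≈ 191 nm

Relativistic Doppler: λ_obs = λ_src √((1−β)/(1+β))
= 262 × √(0.69400/1.3060) = 262 × 0.72897 = 191 nm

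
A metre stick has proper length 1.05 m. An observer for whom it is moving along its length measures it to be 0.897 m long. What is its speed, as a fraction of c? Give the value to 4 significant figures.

γ = L₀/L = 1.05/0.897 = 1.17057
β = √(1 − 1/γ²) = 0.5198

β ≈ 0.5198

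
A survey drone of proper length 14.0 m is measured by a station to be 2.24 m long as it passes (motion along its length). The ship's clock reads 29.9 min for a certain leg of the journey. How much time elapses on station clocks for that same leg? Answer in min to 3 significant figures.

Δt ≈ 187 min

Length contraction ⇒ γ = L₀/L = 14.0/2.24 = 6.2500
Time dilation: Δt = γτ₀ = 6.2500 × 29.9 min = 187 min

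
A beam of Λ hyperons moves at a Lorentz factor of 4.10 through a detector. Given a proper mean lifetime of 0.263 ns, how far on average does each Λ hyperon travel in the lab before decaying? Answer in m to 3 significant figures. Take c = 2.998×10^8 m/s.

d ≈ 0.314 m

β = √(1 − 1/γ²) = √(1 − 1/4.10²) = 0.96980
Dilated lifetime: Δt = γτ₀ = 4.10 × 0.263 ns = 1.0783 ns
d = vΔt = 0.96980c × 1.0783 ns = 2.9075×10^8 m/s × 1.0783×10^-9 s = 0.314 m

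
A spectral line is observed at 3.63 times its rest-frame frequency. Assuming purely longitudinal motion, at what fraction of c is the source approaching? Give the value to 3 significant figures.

f_obs/f_src = √((1+β)/(1−β)) = 3.63  ⇒  (1+β)/(1−β) = 13.177
β = |1 − D²|/(1 + D²) = |1 − 13.177|/(1 + 13.177) = 0.859

β ≈ 0.859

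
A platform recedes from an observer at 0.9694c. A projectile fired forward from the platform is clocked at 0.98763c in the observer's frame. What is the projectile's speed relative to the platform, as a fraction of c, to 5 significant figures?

Inverse velocity addition: u' = (u − v)/(1 − uv/c²)
= (0.98763 − 0.9694)/(1 − 0.98763×0.9694) = 0.018230/0.04259148 = 0.42802

u' ≈ 0.42802c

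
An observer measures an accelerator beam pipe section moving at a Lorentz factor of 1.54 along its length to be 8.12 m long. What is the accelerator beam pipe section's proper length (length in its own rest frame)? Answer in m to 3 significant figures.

L₀ ≈ 12.5 m

γ = 1.54 (given)
L₀ = γL = 1.54 × 8.12 = 12.5 m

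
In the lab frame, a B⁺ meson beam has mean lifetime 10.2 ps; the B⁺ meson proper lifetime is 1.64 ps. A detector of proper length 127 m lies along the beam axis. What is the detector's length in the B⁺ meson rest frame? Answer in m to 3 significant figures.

Time dilation ⇒ γ = Δt/τ₀ = 10.2/1.64 = 6.2195
Length contraction: L = L₀/γ = 127/6.2195 = 20.4 m

L ≈ 20.4 m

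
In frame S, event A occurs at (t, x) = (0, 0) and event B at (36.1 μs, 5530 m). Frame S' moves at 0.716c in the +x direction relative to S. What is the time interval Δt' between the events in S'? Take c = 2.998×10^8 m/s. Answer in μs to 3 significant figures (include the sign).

Δt' ≈ 32.8 μs

γ = 1/√(1 − 0.716²) = 1.4325
Δt' = γ(Δt − vΔx/c²) = 1.4325 × (36.1 μs − 0.716×5530 m / (2.998×10^8 m/s))
= 1.4325 × (22.893 μs) = 32.8 μs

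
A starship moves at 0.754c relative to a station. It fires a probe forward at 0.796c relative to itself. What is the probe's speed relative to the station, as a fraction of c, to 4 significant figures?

u ≈ 0.9686c

Relativistic velocity addition: u = (u' + v)/(1 + u'v/c²)
= (0.796 + 0.754)/(1 + 0.796×0.754) = 1.550/1.60018 = 0.9686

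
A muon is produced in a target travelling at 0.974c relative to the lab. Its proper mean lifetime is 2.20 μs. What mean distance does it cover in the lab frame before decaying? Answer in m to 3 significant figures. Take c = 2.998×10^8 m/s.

d ≈ 2840 m

γ = 1/√(1 − 0.974²) = 4.4141
Dilated lifetime: Δt = γτ₀ = 4.4141 × 2.20 μs = 9.7110 μs
d = vΔt = 0.974c × 9.7110 μs = 2.9201×10^8 m/s × 9.7110×10^-6 s = 2840 m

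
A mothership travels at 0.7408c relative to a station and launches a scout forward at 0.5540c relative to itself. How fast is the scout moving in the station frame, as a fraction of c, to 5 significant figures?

Compose boost 2: (0.5540 + 0.7408)/(1 + 0.5540×0.7408) = 1.2948/1.410403 = 0.91804

u ≈ 0.91804c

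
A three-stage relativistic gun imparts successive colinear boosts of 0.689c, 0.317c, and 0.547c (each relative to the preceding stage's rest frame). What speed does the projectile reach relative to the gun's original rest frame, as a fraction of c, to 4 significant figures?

Compose boost 2: (0.317 + 0.689)/(1 + 0.317×0.689) = 1.006/1.21841 = 0.825664
Compose boost 3: (0.547 + 0.825664)/(1 + 0.547×0.825664) = 1.37266/1.45164 = 0.9456

u ≈ 0.9456c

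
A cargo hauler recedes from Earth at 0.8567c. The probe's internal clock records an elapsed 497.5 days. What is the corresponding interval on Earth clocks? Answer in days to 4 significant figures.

Δt ≈ 964.5 days

γ = 1/√(1 − 0.8567²) = 1.93868
Time dilation: Δt = γτ₀ = 1.93868 × 497.5 days = 964.5 days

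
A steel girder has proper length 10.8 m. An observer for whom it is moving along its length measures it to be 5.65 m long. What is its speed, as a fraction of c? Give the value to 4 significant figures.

γ = L₀/L = 10.8/5.65 = 1.91150
β = √(1 − 1/γ²) = 0.8522

β ≈ 0.8522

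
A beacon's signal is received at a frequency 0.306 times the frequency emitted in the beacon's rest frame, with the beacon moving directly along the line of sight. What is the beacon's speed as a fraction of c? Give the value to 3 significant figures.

β ≈ 0.829

f_obs/f_src = √((1−β)/(1+β)) = 0.306  ⇒  (1−β)/(1+β) = 0.093636
β = |1 − D²|/(1 + D²) = |1 − 0.093636|/(1 + 0.093636) = 0.829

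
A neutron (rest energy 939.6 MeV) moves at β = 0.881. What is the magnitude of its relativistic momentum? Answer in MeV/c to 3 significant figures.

p ≈ 1750 MeV/c

γ = 1/√(1 − 0.881²) = 2.1136
p = γβm₀c = 2.1136 × 0.881 × 939.6 MeV/c = 1750 MeV/c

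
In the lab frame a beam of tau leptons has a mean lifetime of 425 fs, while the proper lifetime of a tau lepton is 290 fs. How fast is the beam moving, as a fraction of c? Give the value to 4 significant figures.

β ≈ 0.7310

γ = Δt/τ₀ = 425/290 = 1.46552
β = √(1 − 1/γ²) = √(1 − 1/1.46552²) = 0.7310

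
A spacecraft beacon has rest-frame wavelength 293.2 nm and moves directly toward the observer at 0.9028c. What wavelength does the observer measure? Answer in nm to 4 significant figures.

Relativistic Doppler: λ_obs = λ_src √((1−β)/(1+β))
= 293.2 × √(0.0972000/1.90280) = 293.2 × 0.226015 = 66.27 nm

λ_obs ≈ 66.27 nm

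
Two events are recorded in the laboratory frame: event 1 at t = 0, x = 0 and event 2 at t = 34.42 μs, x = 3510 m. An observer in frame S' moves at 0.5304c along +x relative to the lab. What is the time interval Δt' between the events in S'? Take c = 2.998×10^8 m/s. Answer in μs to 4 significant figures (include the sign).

Δt' ≈ 33.28 μs

γ = 1/√(1 − 0.5304²) = 1.17960
Δt' = γ(Δt − vΔx/c²) = 1.17960 × (34.42 μs − 0.5304×3510 m / (2.998×10^8 m/s))
= 1.17960 × (28.2102 μs) = 33.28 μs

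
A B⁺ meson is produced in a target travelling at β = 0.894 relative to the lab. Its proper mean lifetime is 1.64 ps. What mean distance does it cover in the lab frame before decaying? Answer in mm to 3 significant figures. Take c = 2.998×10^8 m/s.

d ≈ 0.981 mm

γ = 1/√(1 − 0.894²) = 2.2318
Dilated lifetime: Δt = γτ₀ = 2.2318 × 1.64 ps = 3.6602 ps
d = vΔt = 0.894c × 3.6602 ps = 2.6802×10^8 m/s × 3.6602×10^-12 s = 0.981 mm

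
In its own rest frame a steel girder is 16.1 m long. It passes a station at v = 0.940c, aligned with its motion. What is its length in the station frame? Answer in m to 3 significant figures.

L ≈ 5.49 m

γ = 1/√(1 − 0.940²) = 2.9311
Length contraction: L = L₀/γ = 16.1/2.9311 = 5.49 m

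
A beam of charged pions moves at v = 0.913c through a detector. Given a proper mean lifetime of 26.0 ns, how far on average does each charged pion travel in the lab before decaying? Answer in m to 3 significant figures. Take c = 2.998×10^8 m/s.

γ = 1/√(1 − 0.913²) = 2.4512
Dilated lifetime: Δt = γτ₀ = 2.4512 × 26.0 ns = 63.732 ns
d = vΔt = 0.913c × 63.732 ns = 2.7372×10^8 m/s × 6.3732×10^-8 s = 17.4 m

d ≈ 17.4 m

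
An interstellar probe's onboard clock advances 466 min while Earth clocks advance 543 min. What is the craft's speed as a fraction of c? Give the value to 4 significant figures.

γ = Δt/τ₀ = 543/466 = 1.16524
β = √(1 − 1/γ²) = √(1 − 1/1.16524²) = 0.5133

β ≈ 0.5133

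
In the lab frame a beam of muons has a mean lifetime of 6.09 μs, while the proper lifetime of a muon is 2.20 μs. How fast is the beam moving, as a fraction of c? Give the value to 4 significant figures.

γ = Δt/τ₀ = 6.09/2.20 = 2.76818
β = √(1 − 1/γ²) = √(1 − 1/2.76818²) = 0.9325

β ≈ 0.9325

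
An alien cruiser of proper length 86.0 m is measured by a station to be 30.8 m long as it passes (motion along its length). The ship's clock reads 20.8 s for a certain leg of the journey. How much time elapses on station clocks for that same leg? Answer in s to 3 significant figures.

Δt ≈ 58.1 s

Length contraction ⇒ γ = L₀/L = 86.0/30.8 = 2.7922
Time dilation: Δt = γτ₀ = 2.7922 × 20.8 s = 58.1 s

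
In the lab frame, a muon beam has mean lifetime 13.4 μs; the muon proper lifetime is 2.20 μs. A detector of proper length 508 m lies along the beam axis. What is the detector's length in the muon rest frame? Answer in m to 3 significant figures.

Time dilation ⇒ γ = Δt/τ₀ = 13.4/2.20 = 6.0909
Length contraction: L = L₀/γ = 508/6.0909 = 83.4 m

L ≈ 83.4 m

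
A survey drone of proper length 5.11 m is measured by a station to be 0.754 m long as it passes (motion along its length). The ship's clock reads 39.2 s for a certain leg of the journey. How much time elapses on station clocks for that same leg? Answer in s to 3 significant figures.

Δt ≈ 266 s

Length contraction ⇒ γ = L₀/L = 5.11/0.754 = 6.7772
Time dilation: Δt = γτ₀ = 6.7772 × 39.2 s = 266 s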